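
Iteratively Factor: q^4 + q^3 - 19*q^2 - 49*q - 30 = (q + 1)*(q^3 - 19*q - 30) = (q - 5)*(q + 1)*(q^2 + 5*q + 6) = (q - 5)*(q + 1)*(q + 2)*(q + 3)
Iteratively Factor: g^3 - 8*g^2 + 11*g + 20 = (g + 1)*(g^2 - 9*g + 20) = (g - 4)*(g + 1)*(g - 5)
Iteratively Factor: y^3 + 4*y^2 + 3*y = (y)*(y^2 + 4*y + 3) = y*(y + 3)*(y + 1)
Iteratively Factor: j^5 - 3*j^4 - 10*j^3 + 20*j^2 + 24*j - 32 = (j - 4)*(j^4 + j^3 - 6*j^2 - 4*j + 8) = (j - 4)*(j + 2)*(j^3 - j^2 - 4*j + 4) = (j - 4)*(j - 1)*(j + 2)*(j^2 - 4) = (j - 4)*(j - 1)*(j + 2)^2*(j - 2)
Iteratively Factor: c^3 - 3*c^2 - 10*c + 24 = (c + 3)*(c^2 - 6*c + 8) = (c - 4)*(c + 3)*(c - 2)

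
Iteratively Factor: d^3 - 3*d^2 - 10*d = (d - 5)*(d^2 + 2*d) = d*(d - 5)*(d + 2)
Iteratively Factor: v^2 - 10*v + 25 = (v - 5)*(v - 5)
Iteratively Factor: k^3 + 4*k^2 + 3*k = (k + 1)*(k^2 + 3*k) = (k + 1)*(k + 3)*(k)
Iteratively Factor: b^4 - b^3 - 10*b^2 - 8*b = (b)*(b^3 - b^2 - 10*b - 8) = b*(b + 1)*(b^2 - 2*b - 8) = b*(b + 1)*(b + 2)*(b - 4)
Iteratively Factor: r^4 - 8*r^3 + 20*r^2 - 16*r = (r)*(r^3 - 8*r^2 + 20*r - 16) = r*(r - 4)*(r^2 - 4*r + 4) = r*(r - 4)*(r - 2)*(r - 2)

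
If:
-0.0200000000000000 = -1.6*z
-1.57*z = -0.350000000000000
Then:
No Solution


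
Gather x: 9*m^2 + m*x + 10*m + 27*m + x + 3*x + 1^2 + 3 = 9*m^2 + 37*m + x*(m + 4) + 4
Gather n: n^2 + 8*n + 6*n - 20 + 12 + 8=n^2 + 14*n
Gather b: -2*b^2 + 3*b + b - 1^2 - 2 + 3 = -2*b^2 + 4*b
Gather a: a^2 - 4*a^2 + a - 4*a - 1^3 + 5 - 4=-3*a^2 - 3*a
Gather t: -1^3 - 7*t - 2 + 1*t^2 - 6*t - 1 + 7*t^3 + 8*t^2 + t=7*t^3 + 9*t^2 - 12*t - 4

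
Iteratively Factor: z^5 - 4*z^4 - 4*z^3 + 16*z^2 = (z + 2)*(z^4 - 6*z^3 + 8*z^2) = z*(z + 2)*(z^3 - 6*z^2 + 8*z) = z*(z - 4)*(z + 2)*(z^2 - 2*z) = z^2*(z - 4)*(z + 2)*(z - 2)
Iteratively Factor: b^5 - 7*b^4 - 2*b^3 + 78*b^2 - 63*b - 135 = (b - 3)*(b^4 - 4*b^3 - 14*b^2 + 36*b + 45) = (b - 5)*(b - 3)*(b^3 + b^2 - 9*b - 9) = (b - 5)*(b - 3)*(b + 3)*(b^2 - 2*b - 3) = (b - 5)*(b - 3)^2*(b + 3)*(b + 1)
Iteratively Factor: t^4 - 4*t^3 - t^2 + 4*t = (t + 1)*(t^3 - 5*t^2 + 4*t) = t*(t + 1)*(t^2 - 5*t + 4) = t*(t - 4)*(t + 1)*(t - 1)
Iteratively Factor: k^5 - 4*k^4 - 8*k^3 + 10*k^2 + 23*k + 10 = (k + 1)*(k^4 - 5*k^3 - 3*k^2 + 13*k + 10) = (k - 2)*(k + 1)*(k^3 - 3*k^2 - 9*k - 5) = (k - 5)*(k - 2)*(k + 1)*(k^2 + 2*k + 1) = (k - 5)*(k - 2)*(k + 1)^2*(k + 1)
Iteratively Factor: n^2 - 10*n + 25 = (n - 5)*(n - 5)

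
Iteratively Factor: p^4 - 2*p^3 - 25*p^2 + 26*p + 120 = (p + 2)*(p^3 - 4*p^2 - 17*p + 60) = (p + 2)*(p + 4)*(p^2 - 8*p + 15) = (p - 3)*(p + 2)*(p + 4)*(p - 5)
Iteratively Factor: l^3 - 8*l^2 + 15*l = (l)*(l^2 - 8*l + 15) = l*(l - 3)*(l - 5)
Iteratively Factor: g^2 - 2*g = (g)*(g - 2)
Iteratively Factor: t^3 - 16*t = (t + 4)*(t^2 - 4*t) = t*(t + 4)*(t - 4)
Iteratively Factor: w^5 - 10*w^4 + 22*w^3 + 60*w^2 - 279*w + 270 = (w - 2)*(w^4 - 8*w^3 + 6*w^2 + 72*w - 135) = (w - 3)*(w - 2)*(w^3 - 5*w^2 - 9*w + 45) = (w - 3)^2*(w - 2)*(w^2 - 2*w - 15) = (w - 5)*(w - 3)^2*(w - 2)*(w + 3)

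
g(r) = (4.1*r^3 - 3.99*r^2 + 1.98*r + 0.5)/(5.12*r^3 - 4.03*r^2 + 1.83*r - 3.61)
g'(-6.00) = 0.00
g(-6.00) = 0.82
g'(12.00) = 0.00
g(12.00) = 0.79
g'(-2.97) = -0.00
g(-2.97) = 0.83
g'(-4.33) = 0.00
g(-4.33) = 0.83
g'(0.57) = -0.77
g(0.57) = -0.37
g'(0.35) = -0.29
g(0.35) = -0.27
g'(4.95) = 0.00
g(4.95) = 0.78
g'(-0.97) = -0.42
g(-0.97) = 0.64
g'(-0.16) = -0.90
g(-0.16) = -0.02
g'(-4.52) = 0.00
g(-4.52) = 0.83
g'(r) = (-15.36*r^2 + 8.06*r - 1.83)*(4.1*r^3 - 3.99*r^2 + 1.98*r + 0.5)/(5.12*r^3 - 4.03*r^2 + 1.83*r - 3.61)^2 + (12.3*r^2 - 7.98*r + 1.98)/(5.12*r^3 - 4.03*r^2 + 1.83*r - 3.61)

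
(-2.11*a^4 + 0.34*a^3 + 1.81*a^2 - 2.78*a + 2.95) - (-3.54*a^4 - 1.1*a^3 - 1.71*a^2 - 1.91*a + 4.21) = 1.43*a^4 + 1.44*a^3 + 3.52*a^2 - 0.87*a - 1.26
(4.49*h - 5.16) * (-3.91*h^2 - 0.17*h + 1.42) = -17.5559*h^3 + 19.4123*h^2 + 7.253*h - 7.3272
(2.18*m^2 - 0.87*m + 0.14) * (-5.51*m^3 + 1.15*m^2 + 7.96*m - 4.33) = -12.0118*m^5 + 7.3007*m^4 + 15.5809*m^3 - 16.2036*m^2 + 4.8815*m - 0.6062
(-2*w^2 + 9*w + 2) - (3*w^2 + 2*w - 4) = -5*w^2 + 7*w + 6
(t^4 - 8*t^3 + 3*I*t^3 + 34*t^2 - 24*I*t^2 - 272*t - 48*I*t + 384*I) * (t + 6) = t^5 - 2*t^4 + 3*I*t^4 - 14*t^3 - 6*I*t^3 - 68*t^2 - 192*I*t^2 - 1632*t + 96*I*t + 2304*I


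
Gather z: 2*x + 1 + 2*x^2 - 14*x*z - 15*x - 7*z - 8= 2*x^2 - 13*x + z*(-14*x - 7) - 7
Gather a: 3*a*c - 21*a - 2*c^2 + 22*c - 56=a*(3*c - 21) - 2*c^2 + 22*c - 56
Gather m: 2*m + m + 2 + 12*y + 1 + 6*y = 3*m + 18*y + 3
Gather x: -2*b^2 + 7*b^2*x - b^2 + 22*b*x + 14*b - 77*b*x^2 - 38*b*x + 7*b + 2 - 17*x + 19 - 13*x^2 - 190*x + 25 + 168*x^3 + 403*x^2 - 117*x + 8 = -3*b^2 + 21*b + 168*x^3 + x^2*(390 - 77*b) + x*(7*b^2 - 16*b - 324) + 54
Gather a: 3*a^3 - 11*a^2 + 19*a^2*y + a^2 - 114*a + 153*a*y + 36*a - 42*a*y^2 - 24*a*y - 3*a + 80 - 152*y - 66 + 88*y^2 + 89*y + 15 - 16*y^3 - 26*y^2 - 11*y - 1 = 3*a^3 + a^2*(19*y - 10) + a*(-42*y^2 + 129*y - 81) - 16*y^3 + 62*y^2 - 74*y + 28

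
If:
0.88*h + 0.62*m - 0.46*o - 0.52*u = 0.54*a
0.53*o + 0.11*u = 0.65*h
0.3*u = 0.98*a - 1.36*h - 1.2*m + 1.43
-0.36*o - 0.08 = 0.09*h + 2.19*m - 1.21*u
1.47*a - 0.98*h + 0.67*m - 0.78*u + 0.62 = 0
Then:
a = -0.40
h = -0.57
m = 1.08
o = -1.04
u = 1.68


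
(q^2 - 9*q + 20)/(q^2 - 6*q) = (q^2 - 9*q + 20)/(q*(q - 6))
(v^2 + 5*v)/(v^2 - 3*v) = (v + 5)/(v - 3)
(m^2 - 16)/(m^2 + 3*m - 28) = (m + 4)/(m + 7)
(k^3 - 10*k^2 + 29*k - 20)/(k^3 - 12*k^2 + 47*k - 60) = (k - 1)/(k - 3)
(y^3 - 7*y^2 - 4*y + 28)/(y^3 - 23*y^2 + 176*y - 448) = (y^2 - 4)/(y^2 - 16*y + 64)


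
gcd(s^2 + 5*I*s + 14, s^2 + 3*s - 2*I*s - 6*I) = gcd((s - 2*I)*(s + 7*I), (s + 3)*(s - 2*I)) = s - 2*I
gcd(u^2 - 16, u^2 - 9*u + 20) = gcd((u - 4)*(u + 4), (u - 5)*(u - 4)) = u - 4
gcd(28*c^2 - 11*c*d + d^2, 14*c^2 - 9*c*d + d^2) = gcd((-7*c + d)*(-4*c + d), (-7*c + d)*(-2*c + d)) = 7*c - d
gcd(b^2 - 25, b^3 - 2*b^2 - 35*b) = b + 5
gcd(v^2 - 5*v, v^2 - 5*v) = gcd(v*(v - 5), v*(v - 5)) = v^2 - 5*v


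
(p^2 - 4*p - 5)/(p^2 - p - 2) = (p - 5)/(p - 2)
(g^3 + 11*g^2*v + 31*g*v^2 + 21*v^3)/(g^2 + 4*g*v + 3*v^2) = g + 7*v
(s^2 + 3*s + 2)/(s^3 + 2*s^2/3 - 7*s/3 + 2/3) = 3*(s + 1)/(3*s^2 - 4*s + 1)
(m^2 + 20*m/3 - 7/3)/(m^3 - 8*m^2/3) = (3*m^2 + 20*m - 7)/(m^2*(3*m - 8))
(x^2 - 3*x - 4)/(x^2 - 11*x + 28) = (x + 1)/(x - 7)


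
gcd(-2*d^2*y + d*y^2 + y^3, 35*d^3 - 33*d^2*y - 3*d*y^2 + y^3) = -d + y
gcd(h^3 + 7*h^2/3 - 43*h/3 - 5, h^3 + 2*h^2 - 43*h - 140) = h + 5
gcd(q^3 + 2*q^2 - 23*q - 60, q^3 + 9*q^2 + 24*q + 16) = q + 4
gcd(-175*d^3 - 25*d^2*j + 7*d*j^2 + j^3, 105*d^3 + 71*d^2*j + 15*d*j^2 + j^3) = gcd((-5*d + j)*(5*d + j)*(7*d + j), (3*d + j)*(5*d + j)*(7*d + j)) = 35*d^2 + 12*d*j + j^2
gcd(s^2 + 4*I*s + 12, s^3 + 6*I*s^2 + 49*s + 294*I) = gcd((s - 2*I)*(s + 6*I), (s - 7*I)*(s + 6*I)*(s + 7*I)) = s + 6*I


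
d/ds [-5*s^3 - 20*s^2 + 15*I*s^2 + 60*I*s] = -15*s^2 + s*(-40 + 30*I) + 60*I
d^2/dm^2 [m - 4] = 0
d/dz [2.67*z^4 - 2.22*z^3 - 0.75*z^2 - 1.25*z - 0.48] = 10.68*z^3 - 6.66*z^2 - 1.5*z - 1.25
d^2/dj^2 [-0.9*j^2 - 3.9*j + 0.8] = -1.80000000000000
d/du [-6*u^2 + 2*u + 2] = 2 - 12*u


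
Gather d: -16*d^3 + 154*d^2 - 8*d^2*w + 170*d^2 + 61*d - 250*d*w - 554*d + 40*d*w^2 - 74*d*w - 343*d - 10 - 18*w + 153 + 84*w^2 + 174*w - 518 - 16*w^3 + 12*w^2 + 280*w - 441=-16*d^3 + d^2*(324 - 8*w) + d*(40*w^2 - 324*w - 836) - 16*w^3 + 96*w^2 + 436*w - 816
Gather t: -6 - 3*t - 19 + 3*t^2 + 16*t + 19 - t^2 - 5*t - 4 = 2*t^2 + 8*t - 10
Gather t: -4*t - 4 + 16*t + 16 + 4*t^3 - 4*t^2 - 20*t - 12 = 4*t^3 - 4*t^2 - 8*t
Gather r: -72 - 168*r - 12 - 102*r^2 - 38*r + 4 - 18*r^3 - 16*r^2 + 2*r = -18*r^3 - 118*r^2 - 204*r - 80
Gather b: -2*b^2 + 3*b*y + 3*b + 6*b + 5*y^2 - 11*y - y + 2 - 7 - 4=-2*b^2 + b*(3*y + 9) + 5*y^2 - 12*y - 9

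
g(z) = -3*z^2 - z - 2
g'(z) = -6*z - 1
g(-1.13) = -4.70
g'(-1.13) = 5.78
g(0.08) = -2.10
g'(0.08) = -1.48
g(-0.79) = -3.08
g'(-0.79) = 3.74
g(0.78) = -4.61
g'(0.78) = -5.68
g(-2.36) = -16.35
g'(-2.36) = 13.16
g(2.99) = -31.81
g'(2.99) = -18.94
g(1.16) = -7.20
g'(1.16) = -7.96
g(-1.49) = -7.17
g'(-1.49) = 7.94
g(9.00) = -254.00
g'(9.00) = -55.00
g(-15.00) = -662.00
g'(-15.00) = 89.00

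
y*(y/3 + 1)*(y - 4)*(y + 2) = y^4/3 + y^3/3 - 14*y^2/3 - 8*y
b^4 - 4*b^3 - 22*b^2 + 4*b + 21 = (b - 7)*(b - 1)*(b + 1)*(b + 3)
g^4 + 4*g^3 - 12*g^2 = g^2*(g - 2)*(g + 6)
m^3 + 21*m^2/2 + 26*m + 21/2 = (m + 1/2)*(m + 3)*(m + 7)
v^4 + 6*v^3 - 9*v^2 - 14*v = v*(v - 2)*(v + 1)*(v + 7)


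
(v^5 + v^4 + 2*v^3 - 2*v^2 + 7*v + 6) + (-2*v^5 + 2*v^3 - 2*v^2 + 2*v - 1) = -v^5 + v^4 + 4*v^3 - 4*v^2 + 9*v + 5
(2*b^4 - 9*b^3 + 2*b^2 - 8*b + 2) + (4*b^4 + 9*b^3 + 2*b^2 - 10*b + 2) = 6*b^4 + 4*b^2 - 18*b + 4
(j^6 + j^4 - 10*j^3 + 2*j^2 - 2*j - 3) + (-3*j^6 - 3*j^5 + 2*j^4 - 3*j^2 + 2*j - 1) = -2*j^6 - 3*j^5 + 3*j^4 - 10*j^3 - j^2 - 4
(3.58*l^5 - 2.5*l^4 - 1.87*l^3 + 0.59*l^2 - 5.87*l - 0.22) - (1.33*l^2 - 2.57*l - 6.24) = 3.58*l^5 - 2.5*l^4 - 1.87*l^3 - 0.74*l^2 - 3.3*l + 6.02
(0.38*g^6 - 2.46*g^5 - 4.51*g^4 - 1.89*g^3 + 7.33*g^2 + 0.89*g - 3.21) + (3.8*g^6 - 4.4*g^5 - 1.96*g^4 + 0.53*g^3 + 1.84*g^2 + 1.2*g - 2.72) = 4.18*g^6 - 6.86*g^5 - 6.47*g^4 - 1.36*g^3 + 9.17*g^2 + 2.09*g - 5.93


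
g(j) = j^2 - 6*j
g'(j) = 2*j - 6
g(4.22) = -7.51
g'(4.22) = 2.44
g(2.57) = -8.82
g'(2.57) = -0.86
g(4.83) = -5.65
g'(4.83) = 3.66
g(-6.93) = 89.60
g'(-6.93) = -19.86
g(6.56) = 3.67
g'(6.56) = 7.12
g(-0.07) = 0.42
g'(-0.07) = -6.14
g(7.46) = 10.89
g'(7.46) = 8.92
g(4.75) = -5.94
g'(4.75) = 3.50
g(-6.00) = 72.00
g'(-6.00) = -18.00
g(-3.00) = 27.00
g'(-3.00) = -12.00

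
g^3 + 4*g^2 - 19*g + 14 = (g - 2)*(g - 1)*(g + 7)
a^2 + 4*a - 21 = (a - 3)*(a + 7)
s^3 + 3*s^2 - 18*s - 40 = (s - 4)*(s + 2)*(s + 5)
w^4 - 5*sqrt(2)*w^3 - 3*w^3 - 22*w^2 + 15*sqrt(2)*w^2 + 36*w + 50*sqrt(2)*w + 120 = (w - 5)*(w + 2)*(w - 6*sqrt(2))*(w + sqrt(2))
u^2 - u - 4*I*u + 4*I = (u - 1)*(u - 4*I)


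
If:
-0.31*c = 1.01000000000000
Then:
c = -3.26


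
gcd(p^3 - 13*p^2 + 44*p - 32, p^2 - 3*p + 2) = p - 1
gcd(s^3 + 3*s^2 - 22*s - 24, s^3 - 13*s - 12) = s^2 - 3*s - 4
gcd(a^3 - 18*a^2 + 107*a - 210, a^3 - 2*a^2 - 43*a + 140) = a - 5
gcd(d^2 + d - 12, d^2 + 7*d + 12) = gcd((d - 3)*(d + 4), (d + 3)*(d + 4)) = d + 4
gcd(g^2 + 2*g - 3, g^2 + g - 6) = g + 3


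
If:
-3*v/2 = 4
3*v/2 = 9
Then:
No Solution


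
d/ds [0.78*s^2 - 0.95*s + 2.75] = 1.56*s - 0.95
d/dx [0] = 0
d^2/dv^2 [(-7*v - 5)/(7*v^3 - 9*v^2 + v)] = 2*(-1029*v^5 - 147*v^4 + 2002*v^3 - 1320*v^2 + 135*v - 5)/(v^3*(343*v^6 - 1323*v^5 + 1848*v^4 - 1107*v^3 + 264*v^2 - 27*v + 1))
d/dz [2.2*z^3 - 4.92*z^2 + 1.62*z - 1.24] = 6.6*z^2 - 9.84*z + 1.62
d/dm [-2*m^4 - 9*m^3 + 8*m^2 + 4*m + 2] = -8*m^3 - 27*m^2 + 16*m + 4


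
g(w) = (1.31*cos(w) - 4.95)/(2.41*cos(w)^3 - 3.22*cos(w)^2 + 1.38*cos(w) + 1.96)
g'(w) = (1.31*cos(w) - 4.95)*(7.23*sin(w)*cos(w)^2 - 6.44*sin(w)*cos(w) + 1.38*sin(w))/(2.41*cos(w)^3 - 3.22*cos(w)^2 + 1.38*cos(w) + 1.96)^2 - 1.31*sin(w)/(2.41*cos(w)^3 - 3.22*cos(w)^2 + 1.38*cos(w) + 1.96)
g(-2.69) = 1.68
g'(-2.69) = 2.47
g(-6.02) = -1.50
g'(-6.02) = -0.44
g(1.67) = -2.84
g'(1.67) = -4.03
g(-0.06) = -1.44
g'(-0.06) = 0.10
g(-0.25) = -1.49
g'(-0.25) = 0.42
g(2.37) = 3.75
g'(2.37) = -15.57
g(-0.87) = -1.90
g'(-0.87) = 0.62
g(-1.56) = -2.50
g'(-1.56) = 2.32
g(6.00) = -1.51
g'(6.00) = 0.47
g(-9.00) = 1.62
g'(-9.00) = 2.19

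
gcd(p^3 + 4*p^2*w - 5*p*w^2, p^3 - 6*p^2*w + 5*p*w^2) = p^2 - p*w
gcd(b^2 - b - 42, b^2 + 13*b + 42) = b + 6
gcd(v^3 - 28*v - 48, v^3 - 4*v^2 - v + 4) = 1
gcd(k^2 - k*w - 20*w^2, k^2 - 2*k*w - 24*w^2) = k + 4*w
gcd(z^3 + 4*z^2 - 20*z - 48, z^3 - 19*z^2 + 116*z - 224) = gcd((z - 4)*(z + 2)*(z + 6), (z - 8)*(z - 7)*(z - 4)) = z - 4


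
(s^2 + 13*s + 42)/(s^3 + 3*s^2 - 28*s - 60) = (s + 7)/(s^2 - 3*s - 10)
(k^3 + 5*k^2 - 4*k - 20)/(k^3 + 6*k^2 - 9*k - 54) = (k^3 + 5*k^2 - 4*k - 20)/(k^3 + 6*k^2 - 9*k - 54)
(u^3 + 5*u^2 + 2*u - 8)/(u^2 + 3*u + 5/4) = 4*(u^3 + 5*u^2 + 2*u - 8)/(4*u^2 + 12*u + 5)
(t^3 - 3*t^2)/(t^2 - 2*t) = t*(t - 3)/(t - 2)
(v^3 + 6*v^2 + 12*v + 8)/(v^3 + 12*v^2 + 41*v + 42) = (v^2 + 4*v + 4)/(v^2 + 10*v + 21)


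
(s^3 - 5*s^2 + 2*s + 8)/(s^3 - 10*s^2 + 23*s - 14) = (s^2 - 3*s - 4)/(s^2 - 8*s + 7)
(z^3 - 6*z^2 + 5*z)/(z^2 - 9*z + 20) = z*(z - 1)/(z - 4)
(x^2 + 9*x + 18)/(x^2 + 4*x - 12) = (x + 3)/(x - 2)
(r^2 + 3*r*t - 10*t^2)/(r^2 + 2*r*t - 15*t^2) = (r - 2*t)/(r - 3*t)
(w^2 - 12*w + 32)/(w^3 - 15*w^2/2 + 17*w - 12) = 2*(w - 8)/(2*w^2 - 7*w + 6)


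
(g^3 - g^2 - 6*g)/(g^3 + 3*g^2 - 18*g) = (g + 2)/(g + 6)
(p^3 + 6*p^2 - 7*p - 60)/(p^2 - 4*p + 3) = (p^2 + 9*p + 20)/(p - 1)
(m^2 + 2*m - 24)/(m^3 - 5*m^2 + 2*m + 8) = (m + 6)/(m^2 - m - 2)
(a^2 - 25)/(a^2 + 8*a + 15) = (a - 5)/(a + 3)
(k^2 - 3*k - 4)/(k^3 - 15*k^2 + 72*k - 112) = (k + 1)/(k^2 - 11*k + 28)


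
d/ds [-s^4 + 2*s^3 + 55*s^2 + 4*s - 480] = -4*s^3 + 6*s^2 + 110*s + 4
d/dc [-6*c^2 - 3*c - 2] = -12*c - 3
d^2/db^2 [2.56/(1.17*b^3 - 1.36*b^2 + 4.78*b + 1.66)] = ((6.9632 - 17.9712*b)*(1.17*b^3 - 1.36*b^2 + 4.78*b + 1.66) + 2.56*(3.51*b^2 - 2.72*b + 4.78)*(7.02*b^2 - 5.44*b + 9.56))/(1.17*b^3 - 1.36*b^2 + 4.78*b + 1.66)^3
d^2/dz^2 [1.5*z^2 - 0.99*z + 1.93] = 3.00000000000000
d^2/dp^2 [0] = 0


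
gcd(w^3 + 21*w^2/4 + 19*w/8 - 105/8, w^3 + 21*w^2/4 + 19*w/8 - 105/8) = w^3 + 21*w^2/4 + 19*w/8 - 105/8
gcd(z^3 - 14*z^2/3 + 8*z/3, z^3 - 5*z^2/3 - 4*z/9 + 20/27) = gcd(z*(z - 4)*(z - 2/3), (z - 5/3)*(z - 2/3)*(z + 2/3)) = z - 2/3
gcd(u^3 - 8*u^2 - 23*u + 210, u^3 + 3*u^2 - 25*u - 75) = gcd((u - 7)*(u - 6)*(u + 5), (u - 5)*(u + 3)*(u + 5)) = u + 5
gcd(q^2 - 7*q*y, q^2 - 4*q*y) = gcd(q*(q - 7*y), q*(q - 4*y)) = q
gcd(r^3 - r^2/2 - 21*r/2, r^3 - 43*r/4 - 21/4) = r^2 - r/2 - 21/2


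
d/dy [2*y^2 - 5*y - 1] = 4*y - 5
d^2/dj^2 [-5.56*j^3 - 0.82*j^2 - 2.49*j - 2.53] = -33.36*j - 1.64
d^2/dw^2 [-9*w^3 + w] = -54*w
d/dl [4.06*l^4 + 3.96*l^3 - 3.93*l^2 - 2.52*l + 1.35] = 16.24*l^3 + 11.88*l^2 - 7.86*l - 2.52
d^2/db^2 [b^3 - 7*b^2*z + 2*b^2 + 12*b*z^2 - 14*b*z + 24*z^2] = 6*b - 14*z + 4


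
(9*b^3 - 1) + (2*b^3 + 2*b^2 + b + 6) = 11*b^3 + 2*b^2 + b + 5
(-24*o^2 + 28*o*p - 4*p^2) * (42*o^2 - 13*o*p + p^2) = -1008*o^4 + 1488*o^3*p - 556*o^2*p^2 + 80*o*p^3 - 4*p^4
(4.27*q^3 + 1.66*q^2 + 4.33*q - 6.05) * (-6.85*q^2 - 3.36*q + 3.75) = -29.2495*q^5 - 25.7182*q^4 - 19.2256*q^3 + 33.1187*q^2 + 36.5655*q - 22.6875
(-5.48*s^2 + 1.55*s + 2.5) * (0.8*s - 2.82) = -4.384*s^3 + 16.6936*s^2 - 2.371*s - 7.05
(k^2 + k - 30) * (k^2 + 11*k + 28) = k^4 + 12*k^3 + 9*k^2 - 302*k - 840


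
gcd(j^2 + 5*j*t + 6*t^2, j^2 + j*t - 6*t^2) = j + 3*t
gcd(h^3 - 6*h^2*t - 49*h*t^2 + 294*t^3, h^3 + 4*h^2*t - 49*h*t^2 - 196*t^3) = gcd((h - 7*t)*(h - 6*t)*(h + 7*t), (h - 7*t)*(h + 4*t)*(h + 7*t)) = -h^2 + 49*t^2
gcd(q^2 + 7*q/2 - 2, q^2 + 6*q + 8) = q + 4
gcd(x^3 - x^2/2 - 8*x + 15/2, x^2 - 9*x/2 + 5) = x - 5/2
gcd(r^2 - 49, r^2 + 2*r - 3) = 1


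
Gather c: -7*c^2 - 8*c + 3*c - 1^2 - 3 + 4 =-7*c^2 - 5*c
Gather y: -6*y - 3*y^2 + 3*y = -3*y^2 - 3*y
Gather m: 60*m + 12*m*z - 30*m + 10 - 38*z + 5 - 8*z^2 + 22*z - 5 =m*(12*z + 30) - 8*z^2 - 16*z + 10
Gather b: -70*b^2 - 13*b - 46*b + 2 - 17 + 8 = -70*b^2 - 59*b - 7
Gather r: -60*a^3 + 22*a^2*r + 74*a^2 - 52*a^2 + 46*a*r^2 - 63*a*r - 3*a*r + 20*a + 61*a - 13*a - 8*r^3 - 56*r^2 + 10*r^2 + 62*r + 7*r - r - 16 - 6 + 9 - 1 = -60*a^3 + 22*a^2 + 68*a - 8*r^3 + r^2*(46*a - 46) + r*(22*a^2 - 66*a + 68) - 14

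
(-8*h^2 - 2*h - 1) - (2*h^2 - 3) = -10*h^2 - 2*h + 2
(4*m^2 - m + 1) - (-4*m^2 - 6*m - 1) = 8*m^2 + 5*m + 2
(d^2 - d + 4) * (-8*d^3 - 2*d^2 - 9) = -8*d^5 + 6*d^4 - 30*d^3 - 17*d^2 + 9*d - 36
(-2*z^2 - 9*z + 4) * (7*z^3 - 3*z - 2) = -14*z^5 - 63*z^4 + 34*z^3 + 31*z^2 + 6*z - 8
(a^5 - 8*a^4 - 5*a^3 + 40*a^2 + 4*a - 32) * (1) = a^5 - 8*a^4 - 5*a^3 + 40*a^2 + 4*a - 32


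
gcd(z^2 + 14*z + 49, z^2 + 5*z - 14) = z + 7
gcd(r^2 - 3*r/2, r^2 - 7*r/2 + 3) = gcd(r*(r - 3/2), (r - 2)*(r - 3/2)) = r - 3/2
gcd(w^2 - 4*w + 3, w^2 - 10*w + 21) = w - 3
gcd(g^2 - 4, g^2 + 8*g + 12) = g + 2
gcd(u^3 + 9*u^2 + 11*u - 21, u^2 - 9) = u + 3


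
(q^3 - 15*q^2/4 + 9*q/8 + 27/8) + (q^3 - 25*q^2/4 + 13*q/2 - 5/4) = 2*q^3 - 10*q^2 + 61*q/8 + 17/8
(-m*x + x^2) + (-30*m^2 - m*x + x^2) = -30*m^2 - 2*m*x + 2*x^2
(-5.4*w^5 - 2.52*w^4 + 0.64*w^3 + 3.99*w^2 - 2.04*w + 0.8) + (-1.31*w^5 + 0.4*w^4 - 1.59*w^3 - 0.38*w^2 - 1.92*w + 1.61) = -6.71*w^5 - 2.12*w^4 - 0.95*w^3 + 3.61*w^2 - 3.96*w + 2.41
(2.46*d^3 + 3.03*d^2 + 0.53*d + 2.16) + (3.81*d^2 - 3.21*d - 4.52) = 2.46*d^3 + 6.84*d^2 - 2.68*d - 2.36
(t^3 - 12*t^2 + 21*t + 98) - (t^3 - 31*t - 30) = -12*t^2 + 52*t + 128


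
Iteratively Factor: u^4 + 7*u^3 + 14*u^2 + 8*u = (u + 2)*(u^3 + 5*u^2 + 4*u) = (u + 2)*(u + 4)*(u^2 + u) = (u + 1)*(u + 2)*(u + 4)*(u)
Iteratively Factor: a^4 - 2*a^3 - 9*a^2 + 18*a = (a + 3)*(a^3 - 5*a^2 + 6*a) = (a - 3)*(a + 3)*(a^2 - 2*a) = (a - 3)*(a - 2)*(a + 3)*(a)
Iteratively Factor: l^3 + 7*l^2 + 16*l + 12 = (l + 3)*(l^2 + 4*l + 4) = (l + 2)*(l + 3)*(l + 2)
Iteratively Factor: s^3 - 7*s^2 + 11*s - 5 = (s - 1)*(s^2 - 6*s + 5) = (s - 5)*(s - 1)*(s - 1)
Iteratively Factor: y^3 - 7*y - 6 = (y - 3)*(y^2 + 3*y + 2) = (y - 3)*(y + 1)*(y + 2)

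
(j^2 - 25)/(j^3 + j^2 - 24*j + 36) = (j^2 - 25)/(j^3 + j^2 - 24*j + 36)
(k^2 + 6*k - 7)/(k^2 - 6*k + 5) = (k + 7)/(k - 5)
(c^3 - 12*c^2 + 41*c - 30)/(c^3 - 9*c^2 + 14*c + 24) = (c^2 - 6*c + 5)/(c^2 - 3*c - 4)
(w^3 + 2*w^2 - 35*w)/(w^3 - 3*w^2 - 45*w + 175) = w/(w - 5)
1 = 1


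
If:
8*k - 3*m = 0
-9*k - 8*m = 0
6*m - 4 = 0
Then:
No Solution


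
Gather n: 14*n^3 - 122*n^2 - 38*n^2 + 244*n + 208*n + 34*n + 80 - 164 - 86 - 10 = 14*n^3 - 160*n^2 + 486*n - 180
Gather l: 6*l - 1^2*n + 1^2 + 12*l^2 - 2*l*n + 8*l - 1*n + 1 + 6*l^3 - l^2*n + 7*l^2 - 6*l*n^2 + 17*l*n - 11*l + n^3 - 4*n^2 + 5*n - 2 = 6*l^3 + l^2*(19 - n) + l*(-6*n^2 + 15*n + 3) + n^3 - 4*n^2 + 3*n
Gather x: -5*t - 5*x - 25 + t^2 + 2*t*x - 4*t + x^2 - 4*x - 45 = t^2 - 9*t + x^2 + x*(2*t - 9) - 70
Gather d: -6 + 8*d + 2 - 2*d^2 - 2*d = -2*d^2 + 6*d - 4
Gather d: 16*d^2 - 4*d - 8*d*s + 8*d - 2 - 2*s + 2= 16*d^2 + d*(4 - 8*s) - 2*s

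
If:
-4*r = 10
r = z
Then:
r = -5/2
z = -5/2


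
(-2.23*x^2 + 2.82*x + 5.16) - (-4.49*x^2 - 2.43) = 2.26*x^2 + 2.82*x + 7.59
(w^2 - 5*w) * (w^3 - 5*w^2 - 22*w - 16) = w^5 - 10*w^4 + 3*w^3 + 94*w^2 + 80*w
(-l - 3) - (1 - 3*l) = 2*l - 4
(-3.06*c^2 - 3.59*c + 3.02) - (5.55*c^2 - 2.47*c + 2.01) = -8.61*c^2 - 1.12*c + 1.01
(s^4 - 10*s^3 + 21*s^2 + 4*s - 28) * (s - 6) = s^5 - 16*s^4 + 81*s^3 - 122*s^2 - 52*s + 168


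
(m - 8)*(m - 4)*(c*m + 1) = c*m^3 - 12*c*m^2 + 32*c*m + m^2 - 12*m + 32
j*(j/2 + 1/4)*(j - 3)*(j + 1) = j^4/2 - 3*j^3/4 - 2*j^2 - 3*j/4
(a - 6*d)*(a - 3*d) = a^2 - 9*a*d + 18*d^2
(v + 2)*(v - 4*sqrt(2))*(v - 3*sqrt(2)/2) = v^3 - 11*sqrt(2)*v^2/2 + 2*v^2 - 11*sqrt(2)*v + 12*v + 24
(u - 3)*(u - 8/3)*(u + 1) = u^3 - 14*u^2/3 + 7*u/3 + 8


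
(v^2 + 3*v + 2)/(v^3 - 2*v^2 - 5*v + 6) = (v + 1)/(v^2 - 4*v + 3)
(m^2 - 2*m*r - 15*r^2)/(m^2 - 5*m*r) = (m + 3*r)/m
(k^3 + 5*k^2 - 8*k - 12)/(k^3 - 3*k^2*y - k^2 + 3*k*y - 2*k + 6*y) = (-k - 6)/(-k + 3*y)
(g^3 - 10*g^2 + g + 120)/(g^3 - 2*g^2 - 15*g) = (g - 8)/g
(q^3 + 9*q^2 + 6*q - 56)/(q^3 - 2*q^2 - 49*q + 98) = (q + 4)/(q - 7)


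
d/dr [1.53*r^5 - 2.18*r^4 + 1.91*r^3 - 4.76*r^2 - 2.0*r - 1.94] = 7.65*r^4 - 8.72*r^3 + 5.73*r^2 - 9.52*r - 2.0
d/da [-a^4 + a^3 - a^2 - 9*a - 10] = -4*a^3 + 3*a^2 - 2*a - 9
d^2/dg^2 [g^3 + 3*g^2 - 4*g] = 6*g + 6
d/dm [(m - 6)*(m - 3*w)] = 2*m - 3*w - 6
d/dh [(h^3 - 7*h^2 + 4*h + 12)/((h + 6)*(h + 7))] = (h^4 + 26*h^3 + 31*h^2 - 612*h + 12)/(h^4 + 26*h^3 + 253*h^2 + 1092*h + 1764)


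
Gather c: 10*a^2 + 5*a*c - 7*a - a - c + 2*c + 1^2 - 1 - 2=10*a^2 - 8*a + c*(5*a + 1) - 2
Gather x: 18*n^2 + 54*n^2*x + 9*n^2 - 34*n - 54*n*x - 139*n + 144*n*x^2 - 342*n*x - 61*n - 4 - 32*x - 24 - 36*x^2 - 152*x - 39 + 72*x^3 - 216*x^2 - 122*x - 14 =27*n^2 - 234*n + 72*x^3 + x^2*(144*n - 252) + x*(54*n^2 - 396*n - 306) - 81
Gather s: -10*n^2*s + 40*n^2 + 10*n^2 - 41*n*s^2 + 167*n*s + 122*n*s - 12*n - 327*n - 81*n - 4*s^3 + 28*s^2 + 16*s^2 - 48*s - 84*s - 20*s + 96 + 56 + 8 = 50*n^2 - 420*n - 4*s^3 + s^2*(44 - 41*n) + s*(-10*n^2 + 289*n - 152) + 160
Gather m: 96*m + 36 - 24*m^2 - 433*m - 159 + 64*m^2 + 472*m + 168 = 40*m^2 + 135*m + 45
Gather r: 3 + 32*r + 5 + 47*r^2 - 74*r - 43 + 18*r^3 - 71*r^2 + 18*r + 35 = 18*r^3 - 24*r^2 - 24*r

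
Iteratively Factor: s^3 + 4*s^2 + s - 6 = (s + 3)*(s^2 + s - 2) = (s - 1)*(s + 3)*(s + 2)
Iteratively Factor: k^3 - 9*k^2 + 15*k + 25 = (k + 1)*(k^2 - 10*k + 25) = (k - 5)*(k + 1)*(k - 5)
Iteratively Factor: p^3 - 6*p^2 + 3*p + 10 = (p + 1)*(p^2 - 7*p + 10) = (p - 5)*(p + 1)*(p - 2)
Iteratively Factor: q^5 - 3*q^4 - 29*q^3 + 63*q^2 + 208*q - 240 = (q - 1)*(q^4 - 2*q^3 - 31*q^2 + 32*q + 240) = (q - 1)*(q + 4)*(q^3 - 6*q^2 - 7*q + 60) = (q - 4)*(q - 1)*(q + 4)*(q^2 - 2*q - 15) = (q - 5)*(q - 4)*(q - 1)*(q + 4)*(q + 3)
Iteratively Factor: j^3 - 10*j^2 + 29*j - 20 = (j - 1)*(j^2 - 9*j + 20) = (j - 5)*(j - 1)*(j - 4)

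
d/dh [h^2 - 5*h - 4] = 2*h - 5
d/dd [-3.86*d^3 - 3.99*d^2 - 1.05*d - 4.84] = -11.58*d^2 - 7.98*d - 1.05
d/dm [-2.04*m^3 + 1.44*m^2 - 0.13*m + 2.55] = -6.12*m^2 + 2.88*m - 0.13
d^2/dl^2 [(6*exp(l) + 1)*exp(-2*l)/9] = 2*(3*exp(l) + 2)*exp(-2*l)/9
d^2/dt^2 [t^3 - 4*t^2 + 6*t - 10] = 6*t - 8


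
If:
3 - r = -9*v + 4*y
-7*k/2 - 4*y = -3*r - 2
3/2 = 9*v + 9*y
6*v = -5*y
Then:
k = -55/7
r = -17/2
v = -5/6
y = 1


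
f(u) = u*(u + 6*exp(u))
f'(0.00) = 6.00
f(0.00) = 0.00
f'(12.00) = 12694897.73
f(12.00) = 11718488.98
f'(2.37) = 221.04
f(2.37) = 157.73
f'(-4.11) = -8.53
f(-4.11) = 16.49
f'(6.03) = 17546.92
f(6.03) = 15076.93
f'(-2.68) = -6.05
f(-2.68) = 6.08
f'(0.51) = 16.11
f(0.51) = 5.36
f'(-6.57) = -13.19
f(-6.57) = 43.11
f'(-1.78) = -4.35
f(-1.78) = 1.37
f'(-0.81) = -1.11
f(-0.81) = -1.51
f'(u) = u*(6*exp(u) + 1) + u + 6*exp(u)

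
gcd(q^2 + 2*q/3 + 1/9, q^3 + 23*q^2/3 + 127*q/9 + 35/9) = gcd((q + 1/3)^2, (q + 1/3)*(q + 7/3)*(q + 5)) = q + 1/3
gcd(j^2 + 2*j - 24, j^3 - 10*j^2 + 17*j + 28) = j - 4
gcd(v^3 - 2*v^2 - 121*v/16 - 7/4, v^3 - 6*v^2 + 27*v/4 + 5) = v - 4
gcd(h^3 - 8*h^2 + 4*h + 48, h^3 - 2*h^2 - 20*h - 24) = h^2 - 4*h - 12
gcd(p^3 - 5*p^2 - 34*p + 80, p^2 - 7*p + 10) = p - 2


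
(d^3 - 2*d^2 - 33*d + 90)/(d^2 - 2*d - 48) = (d^2 - 8*d + 15)/(d - 8)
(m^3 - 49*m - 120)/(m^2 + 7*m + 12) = (m^2 - 3*m - 40)/(m + 4)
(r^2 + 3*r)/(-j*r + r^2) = (r + 3)/(-j + r)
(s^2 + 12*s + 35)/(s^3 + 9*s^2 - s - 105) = 1/(s - 3)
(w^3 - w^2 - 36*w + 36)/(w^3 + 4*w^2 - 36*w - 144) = (w - 1)/(w + 4)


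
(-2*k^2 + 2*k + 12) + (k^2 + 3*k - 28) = -k^2 + 5*k - 16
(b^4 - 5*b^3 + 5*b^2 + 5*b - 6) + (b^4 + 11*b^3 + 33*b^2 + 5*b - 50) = 2*b^4 + 6*b^3 + 38*b^2 + 10*b - 56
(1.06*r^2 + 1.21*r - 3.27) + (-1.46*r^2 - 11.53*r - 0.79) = -0.4*r^2 - 10.32*r - 4.06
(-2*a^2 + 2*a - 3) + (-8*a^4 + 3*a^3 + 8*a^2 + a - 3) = -8*a^4 + 3*a^3 + 6*a^2 + 3*a - 6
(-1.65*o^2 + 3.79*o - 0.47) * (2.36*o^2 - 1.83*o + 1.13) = -3.894*o^4 + 11.9639*o^3 - 9.9094*o^2 + 5.1428*o - 0.5311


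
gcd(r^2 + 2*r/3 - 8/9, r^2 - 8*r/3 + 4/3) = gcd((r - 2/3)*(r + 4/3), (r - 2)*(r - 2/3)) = r - 2/3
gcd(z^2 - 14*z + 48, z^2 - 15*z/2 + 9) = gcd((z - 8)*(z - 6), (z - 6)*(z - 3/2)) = z - 6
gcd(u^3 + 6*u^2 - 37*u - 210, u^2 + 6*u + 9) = 1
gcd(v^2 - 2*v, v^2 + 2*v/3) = v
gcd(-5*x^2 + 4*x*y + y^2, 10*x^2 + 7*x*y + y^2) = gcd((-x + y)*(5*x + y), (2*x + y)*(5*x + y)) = 5*x + y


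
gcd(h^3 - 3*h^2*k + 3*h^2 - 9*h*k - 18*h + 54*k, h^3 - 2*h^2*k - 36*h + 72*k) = h + 6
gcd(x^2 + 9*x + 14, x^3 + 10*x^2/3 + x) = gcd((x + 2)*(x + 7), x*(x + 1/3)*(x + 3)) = 1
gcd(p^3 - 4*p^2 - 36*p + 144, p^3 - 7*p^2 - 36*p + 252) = p^2 - 36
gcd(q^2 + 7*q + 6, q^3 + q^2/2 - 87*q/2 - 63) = q + 6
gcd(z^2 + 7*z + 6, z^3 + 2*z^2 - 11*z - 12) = z + 1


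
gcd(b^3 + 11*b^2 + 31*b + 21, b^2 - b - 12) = b + 3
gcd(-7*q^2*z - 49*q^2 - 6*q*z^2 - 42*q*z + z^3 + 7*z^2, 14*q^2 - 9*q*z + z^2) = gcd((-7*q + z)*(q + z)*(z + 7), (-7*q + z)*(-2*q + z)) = -7*q + z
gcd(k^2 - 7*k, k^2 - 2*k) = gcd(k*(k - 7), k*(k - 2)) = k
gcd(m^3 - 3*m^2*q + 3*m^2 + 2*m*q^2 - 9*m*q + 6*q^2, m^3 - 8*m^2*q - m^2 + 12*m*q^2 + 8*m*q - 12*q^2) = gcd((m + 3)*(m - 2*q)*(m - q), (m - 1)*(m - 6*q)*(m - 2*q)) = -m + 2*q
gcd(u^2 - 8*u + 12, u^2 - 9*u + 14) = u - 2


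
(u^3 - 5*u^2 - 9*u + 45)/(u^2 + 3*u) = u - 8 + 15/u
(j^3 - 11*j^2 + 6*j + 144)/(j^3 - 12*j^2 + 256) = (j^2 - 3*j - 18)/(j^2 - 4*j - 32)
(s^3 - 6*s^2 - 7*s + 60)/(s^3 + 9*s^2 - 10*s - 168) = (s^2 - 2*s - 15)/(s^2 + 13*s + 42)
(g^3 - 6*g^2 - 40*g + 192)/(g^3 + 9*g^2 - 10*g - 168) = (g - 8)/(g + 7)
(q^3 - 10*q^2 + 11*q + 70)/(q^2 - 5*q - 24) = (-q^3 + 10*q^2 - 11*q - 70)/(-q^2 + 5*q + 24)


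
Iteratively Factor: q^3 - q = (q - 1)*(q^2 + q) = (q - 1)*(q + 1)*(q)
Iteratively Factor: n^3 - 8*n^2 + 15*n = (n - 3)*(n^2 - 5*n) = n*(n - 3)*(n - 5)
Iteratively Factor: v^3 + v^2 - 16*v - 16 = (v - 4)*(v^2 + 5*v + 4) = (v - 4)*(v + 4)*(v + 1)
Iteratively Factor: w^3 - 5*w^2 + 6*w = (w)*(w^2 - 5*w + 6) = w*(w - 3)*(w - 2)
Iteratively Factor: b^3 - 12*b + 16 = (b + 4)*(b^2 - 4*b + 4) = (b - 2)*(b + 4)*(b - 2)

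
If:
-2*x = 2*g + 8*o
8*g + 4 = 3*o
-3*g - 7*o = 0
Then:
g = -28/65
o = 12/65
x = -4/13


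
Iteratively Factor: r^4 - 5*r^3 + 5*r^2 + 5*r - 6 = (r + 1)*(r^3 - 6*r^2 + 11*r - 6) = (r - 2)*(r + 1)*(r^2 - 4*r + 3) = (r - 3)*(r - 2)*(r + 1)*(r - 1)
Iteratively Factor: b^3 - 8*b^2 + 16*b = (b - 4)*(b^2 - 4*b) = (b - 4)^2*(b)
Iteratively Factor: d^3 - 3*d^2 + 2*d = (d - 1)*(d^2 - 2*d) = d*(d - 1)*(d - 2)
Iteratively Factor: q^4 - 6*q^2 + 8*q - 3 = (q - 1)*(q^3 + q^2 - 5*q + 3) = (q - 1)^2*(q^2 + 2*q - 3) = (q - 1)^3*(q + 3)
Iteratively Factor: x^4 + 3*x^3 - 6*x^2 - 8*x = (x + 4)*(x^3 - x^2 - 2*x) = (x - 2)*(x + 4)*(x^2 + x) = (x - 2)*(x + 1)*(x + 4)*(x)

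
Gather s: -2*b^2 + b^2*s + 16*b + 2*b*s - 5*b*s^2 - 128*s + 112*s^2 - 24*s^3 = -2*b^2 + 16*b - 24*s^3 + s^2*(112 - 5*b) + s*(b^2 + 2*b - 128)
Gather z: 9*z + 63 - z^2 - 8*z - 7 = -z^2 + z + 56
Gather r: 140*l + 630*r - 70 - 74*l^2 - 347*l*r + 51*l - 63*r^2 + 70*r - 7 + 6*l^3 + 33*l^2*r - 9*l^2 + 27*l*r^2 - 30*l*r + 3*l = 6*l^3 - 83*l^2 + 194*l + r^2*(27*l - 63) + r*(33*l^2 - 377*l + 700) - 77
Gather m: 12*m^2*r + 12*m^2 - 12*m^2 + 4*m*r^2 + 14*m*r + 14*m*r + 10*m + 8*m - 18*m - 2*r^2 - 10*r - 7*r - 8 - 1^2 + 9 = 12*m^2*r + m*(4*r^2 + 28*r) - 2*r^2 - 17*r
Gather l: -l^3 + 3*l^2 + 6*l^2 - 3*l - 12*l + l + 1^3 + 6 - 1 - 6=-l^3 + 9*l^2 - 14*l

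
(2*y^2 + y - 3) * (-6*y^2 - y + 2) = -12*y^4 - 8*y^3 + 21*y^2 + 5*y - 6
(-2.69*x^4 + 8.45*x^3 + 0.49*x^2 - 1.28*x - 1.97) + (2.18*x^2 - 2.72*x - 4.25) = -2.69*x^4 + 8.45*x^3 + 2.67*x^2 - 4.0*x - 6.22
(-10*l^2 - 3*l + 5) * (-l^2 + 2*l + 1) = 10*l^4 - 17*l^3 - 21*l^2 + 7*l + 5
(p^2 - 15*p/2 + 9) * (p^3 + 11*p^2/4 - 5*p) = p^5 - 19*p^4/4 - 133*p^3/8 + 249*p^2/4 - 45*p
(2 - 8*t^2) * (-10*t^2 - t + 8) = 80*t^4 + 8*t^3 - 84*t^2 - 2*t + 16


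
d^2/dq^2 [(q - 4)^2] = 2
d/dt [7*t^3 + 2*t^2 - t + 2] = 21*t^2 + 4*t - 1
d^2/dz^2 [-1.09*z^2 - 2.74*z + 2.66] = -2.18000000000000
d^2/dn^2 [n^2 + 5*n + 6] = 2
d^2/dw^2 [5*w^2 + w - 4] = 10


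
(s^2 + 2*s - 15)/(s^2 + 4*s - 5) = (s - 3)/(s - 1)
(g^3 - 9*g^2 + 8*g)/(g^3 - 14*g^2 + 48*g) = (g - 1)/(g - 6)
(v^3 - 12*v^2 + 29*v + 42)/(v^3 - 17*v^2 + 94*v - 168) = (v + 1)/(v - 4)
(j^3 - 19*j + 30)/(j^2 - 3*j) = j + 3 - 10/j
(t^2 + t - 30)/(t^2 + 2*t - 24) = (t - 5)/(t - 4)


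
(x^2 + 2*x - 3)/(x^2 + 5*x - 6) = (x + 3)/(x + 6)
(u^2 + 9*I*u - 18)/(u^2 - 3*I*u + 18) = (u + 6*I)/(u - 6*I)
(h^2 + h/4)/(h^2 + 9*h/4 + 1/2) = h/(h + 2)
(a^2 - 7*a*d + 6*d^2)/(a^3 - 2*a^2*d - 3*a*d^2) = (-a^2 + 7*a*d - 6*d^2)/(a*(-a^2 + 2*a*d + 3*d^2))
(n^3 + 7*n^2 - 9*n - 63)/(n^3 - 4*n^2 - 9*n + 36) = (n + 7)/(n - 4)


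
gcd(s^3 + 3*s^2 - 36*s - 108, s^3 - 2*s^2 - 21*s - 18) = s^2 - 3*s - 18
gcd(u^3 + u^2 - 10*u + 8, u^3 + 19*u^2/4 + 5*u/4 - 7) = u^2 + 3*u - 4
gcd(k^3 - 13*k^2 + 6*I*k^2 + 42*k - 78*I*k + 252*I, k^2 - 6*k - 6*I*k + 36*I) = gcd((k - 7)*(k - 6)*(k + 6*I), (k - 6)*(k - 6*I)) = k - 6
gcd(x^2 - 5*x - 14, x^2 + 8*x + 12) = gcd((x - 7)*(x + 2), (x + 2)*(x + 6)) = x + 2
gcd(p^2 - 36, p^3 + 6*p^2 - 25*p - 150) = p + 6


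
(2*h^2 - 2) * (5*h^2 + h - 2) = 10*h^4 + 2*h^3 - 14*h^2 - 2*h + 4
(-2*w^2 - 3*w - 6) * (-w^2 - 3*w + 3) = 2*w^4 + 9*w^3 + 9*w^2 + 9*w - 18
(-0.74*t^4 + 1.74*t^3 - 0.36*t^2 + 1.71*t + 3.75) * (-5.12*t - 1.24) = 3.7888*t^5 - 7.9912*t^4 - 0.3144*t^3 - 8.3088*t^2 - 21.3204*t - 4.65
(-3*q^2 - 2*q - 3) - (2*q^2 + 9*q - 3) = -5*q^2 - 11*q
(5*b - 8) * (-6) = 48 - 30*b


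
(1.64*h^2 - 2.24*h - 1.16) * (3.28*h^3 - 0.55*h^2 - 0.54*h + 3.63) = 5.3792*h^5 - 8.2492*h^4 - 3.4584*h^3 + 7.8008*h^2 - 7.5048*h - 4.2108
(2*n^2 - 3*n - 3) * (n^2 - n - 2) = 2*n^4 - 5*n^3 - 4*n^2 + 9*n + 6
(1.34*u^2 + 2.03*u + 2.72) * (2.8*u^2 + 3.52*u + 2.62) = 3.752*u^4 + 10.4008*u^3 + 18.2724*u^2 + 14.893*u + 7.1264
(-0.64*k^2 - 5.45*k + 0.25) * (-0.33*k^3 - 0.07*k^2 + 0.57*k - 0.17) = 0.2112*k^5 + 1.8433*k^4 - 0.0657999999999999*k^3 - 3.0152*k^2 + 1.069*k - 0.0425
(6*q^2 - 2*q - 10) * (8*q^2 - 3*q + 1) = 48*q^4 - 34*q^3 - 68*q^2 + 28*q - 10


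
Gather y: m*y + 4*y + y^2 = y^2 + y*(m + 4)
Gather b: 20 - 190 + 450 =280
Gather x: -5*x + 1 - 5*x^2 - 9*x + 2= -5*x^2 - 14*x + 3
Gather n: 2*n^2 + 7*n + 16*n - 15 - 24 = 2*n^2 + 23*n - 39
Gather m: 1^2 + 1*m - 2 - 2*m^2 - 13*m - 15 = -2*m^2 - 12*m - 16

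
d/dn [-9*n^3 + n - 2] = 1 - 27*n^2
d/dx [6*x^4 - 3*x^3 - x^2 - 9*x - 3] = 24*x^3 - 9*x^2 - 2*x - 9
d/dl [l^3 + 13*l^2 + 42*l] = 3*l^2 + 26*l + 42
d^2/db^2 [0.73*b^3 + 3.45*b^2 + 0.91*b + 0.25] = 4.38*b + 6.9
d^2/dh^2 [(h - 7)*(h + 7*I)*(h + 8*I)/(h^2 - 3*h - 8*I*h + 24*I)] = (h^3*(-504 - 184*I) + h^2*(5664 + 576*I) + h*(-25632 - 10752*I) + 1568 + 33792*I)/(h^6 + h^5*(-9 - 24*I) + h^4*(-165 + 216*I) + h^3*(1701 - 136*I) + h^2*(-5184 - 3960*I) + h*(5184 + 13824*I) - 13824*I)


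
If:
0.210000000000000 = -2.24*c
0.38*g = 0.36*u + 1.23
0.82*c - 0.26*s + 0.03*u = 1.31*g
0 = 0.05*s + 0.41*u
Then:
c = -0.09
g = 7.68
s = -38.44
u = 4.69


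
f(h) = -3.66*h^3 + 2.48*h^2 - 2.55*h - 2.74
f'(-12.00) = -1643.19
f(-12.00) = 6709.46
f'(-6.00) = -427.59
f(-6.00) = 892.40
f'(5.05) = -257.52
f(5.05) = -423.73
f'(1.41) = -17.39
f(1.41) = -11.66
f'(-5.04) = -306.46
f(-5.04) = 541.68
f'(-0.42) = -6.57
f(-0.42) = -0.96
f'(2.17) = -43.49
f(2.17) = -33.99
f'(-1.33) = -28.57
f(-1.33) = 13.65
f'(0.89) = -6.83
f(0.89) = -5.63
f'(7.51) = -584.57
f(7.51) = -1432.27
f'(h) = -10.98*h^2 + 4.96*h - 2.55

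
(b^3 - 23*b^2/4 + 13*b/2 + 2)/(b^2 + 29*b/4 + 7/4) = (b^2 - 6*b + 8)/(b + 7)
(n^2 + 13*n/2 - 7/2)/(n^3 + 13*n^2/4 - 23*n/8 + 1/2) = 4*(n + 7)/(4*n^2 + 15*n - 4)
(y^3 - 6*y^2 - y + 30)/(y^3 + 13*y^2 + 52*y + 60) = (y^2 - 8*y + 15)/(y^2 + 11*y + 30)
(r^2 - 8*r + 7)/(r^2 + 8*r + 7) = (r^2 - 8*r + 7)/(r^2 + 8*r + 7)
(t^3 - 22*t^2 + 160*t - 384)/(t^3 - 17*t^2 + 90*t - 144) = (t - 8)/(t - 3)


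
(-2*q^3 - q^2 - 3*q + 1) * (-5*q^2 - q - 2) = 10*q^5 + 7*q^4 + 20*q^3 + 5*q - 2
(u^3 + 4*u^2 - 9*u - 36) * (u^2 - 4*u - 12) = u^5 - 37*u^3 - 48*u^2 + 252*u + 432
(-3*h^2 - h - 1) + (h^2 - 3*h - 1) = -2*h^2 - 4*h - 2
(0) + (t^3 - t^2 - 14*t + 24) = t^3 - t^2 - 14*t + 24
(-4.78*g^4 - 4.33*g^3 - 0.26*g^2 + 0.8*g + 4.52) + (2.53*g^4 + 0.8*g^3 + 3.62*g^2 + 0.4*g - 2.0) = -2.25*g^4 - 3.53*g^3 + 3.36*g^2 + 1.2*g + 2.52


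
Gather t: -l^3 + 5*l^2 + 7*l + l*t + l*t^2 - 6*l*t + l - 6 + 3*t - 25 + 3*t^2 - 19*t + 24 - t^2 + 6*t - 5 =-l^3 + 5*l^2 + 8*l + t^2*(l + 2) + t*(-5*l - 10) - 12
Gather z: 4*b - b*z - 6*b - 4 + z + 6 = -2*b + z*(1 - b) + 2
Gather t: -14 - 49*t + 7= -49*t - 7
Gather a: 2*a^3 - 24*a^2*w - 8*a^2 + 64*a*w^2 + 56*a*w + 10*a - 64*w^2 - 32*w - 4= 2*a^3 + a^2*(-24*w - 8) + a*(64*w^2 + 56*w + 10) - 64*w^2 - 32*w - 4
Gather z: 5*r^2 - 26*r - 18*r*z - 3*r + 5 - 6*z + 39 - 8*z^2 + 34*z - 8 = 5*r^2 - 29*r - 8*z^2 + z*(28 - 18*r) + 36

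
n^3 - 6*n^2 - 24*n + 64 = (n - 8)*(n - 2)*(n + 4)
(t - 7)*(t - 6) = t^2 - 13*t + 42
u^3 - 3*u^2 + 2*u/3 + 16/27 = (u - 8/3)*(u - 2/3)*(u + 1/3)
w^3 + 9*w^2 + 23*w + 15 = (w + 1)*(w + 3)*(w + 5)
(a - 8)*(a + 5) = a^2 - 3*a - 40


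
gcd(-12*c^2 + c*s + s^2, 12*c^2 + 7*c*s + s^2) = 4*c + s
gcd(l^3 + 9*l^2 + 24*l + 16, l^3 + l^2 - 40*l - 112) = l^2 + 8*l + 16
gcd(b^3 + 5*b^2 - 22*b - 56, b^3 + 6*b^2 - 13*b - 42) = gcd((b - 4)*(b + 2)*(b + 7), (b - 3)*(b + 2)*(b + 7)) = b^2 + 9*b + 14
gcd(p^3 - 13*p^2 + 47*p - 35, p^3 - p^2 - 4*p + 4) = p - 1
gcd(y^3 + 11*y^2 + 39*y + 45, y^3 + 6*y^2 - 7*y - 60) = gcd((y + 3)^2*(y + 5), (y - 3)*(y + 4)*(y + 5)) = y + 5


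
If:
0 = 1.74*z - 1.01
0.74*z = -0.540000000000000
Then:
No Solution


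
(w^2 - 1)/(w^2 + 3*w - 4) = (w + 1)/(w + 4)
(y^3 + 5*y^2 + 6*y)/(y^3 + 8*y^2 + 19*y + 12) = y*(y + 2)/(y^2 + 5*y + 4)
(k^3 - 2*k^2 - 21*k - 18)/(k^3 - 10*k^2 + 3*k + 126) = (k + 1)/(k - 7)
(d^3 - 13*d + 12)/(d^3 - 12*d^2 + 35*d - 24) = (d + 4)/(d - 8)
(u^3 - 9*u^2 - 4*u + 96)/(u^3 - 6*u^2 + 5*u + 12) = (u^2 - 5*u - 24)/(u^2 - 2*u - 3)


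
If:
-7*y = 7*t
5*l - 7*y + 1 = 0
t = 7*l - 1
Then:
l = 1/9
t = -2/9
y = 2/9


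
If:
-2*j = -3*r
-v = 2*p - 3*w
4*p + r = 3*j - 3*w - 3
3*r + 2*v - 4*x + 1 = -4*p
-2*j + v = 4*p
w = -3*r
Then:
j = 9/41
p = -12/41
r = 6/41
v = -30/41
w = -18/41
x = -49/164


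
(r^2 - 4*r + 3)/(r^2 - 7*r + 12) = (r - 1)/(r - 4)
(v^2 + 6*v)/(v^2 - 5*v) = (v + 6)/(v - 5)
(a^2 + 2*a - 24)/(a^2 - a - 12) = (a + 6)/(a + 3)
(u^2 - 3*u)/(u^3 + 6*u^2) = (u - 3)/(u*(u + 6))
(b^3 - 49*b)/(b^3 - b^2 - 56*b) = (b - 7)/(b - 8)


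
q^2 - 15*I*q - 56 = (q - 8*I)*(q - 7*I)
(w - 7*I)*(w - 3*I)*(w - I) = w^3 - 11*I*w^2 - 31*w + 21*I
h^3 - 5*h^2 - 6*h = h*(h - 6)*(h + 1)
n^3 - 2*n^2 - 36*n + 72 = (n - 6)*(n - 2)*(n + 6)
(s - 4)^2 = s^2 - 8*s + 16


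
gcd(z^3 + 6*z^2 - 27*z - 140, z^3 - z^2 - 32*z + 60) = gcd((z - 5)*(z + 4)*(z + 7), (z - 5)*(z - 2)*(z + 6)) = z - 5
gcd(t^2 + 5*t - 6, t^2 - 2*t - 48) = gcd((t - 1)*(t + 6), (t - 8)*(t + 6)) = t + 6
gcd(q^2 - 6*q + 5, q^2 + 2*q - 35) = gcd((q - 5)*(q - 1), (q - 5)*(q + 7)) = q - 5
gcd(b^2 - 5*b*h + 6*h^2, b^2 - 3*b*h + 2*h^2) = b - 2*h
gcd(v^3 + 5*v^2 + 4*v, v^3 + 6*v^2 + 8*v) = v^2 + 4*v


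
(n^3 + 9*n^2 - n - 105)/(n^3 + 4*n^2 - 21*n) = (n + 5)/n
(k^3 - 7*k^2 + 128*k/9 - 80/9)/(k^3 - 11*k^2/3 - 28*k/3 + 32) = (9*k^2 - 27*k + 20)/(3*(3*k^2 + k - 24))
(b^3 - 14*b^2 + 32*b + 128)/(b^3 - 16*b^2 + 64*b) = (b + 2)/b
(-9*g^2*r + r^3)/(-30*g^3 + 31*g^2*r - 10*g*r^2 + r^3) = r*(3*g + r)/(10*g^2 - 7*g*r + r^2)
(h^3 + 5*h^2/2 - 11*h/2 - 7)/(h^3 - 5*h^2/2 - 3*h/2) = (-2*h^3 - 5*h^2 + 11*h + 14)/(h*(-2*h^2 + 5*h + 3))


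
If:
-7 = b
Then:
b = -7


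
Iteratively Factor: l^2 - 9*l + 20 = (l - 5)*(l - 4)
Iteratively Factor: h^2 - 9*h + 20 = (h - 5)*(h - 4)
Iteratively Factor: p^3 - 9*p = (p - 3)*(p^2 + 3*p) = p*(p - 3)*(p + 3)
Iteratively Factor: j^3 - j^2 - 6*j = (j + 2)*(j^2 - 3*j) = (j - 3)*(j + 2)*(j)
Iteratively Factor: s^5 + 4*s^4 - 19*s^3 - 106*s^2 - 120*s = (s - 5)*(s^4 + 9*s^3 + 26*s^2 + 24*s) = (s - 5)*(s + 3)*(s^3 + 6*s^2 + 8*s) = (s - 5)*(s + 3)*(s + 4)*(s^2 + 2*s) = (s - 5)*(s + 2)*(s + 3)*(s + 4)*(s)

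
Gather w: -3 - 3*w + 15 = 12 - 3*w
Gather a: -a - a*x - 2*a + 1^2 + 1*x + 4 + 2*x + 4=a*(-x - 3) + 3*x + 9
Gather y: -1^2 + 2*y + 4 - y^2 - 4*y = -y^2 - 2*y + 3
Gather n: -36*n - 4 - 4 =-36*n - 8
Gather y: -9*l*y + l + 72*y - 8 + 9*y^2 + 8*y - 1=l + 9*y^2 + y*(80 - 9*l) - 9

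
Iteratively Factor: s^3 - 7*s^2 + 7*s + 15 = (s + 1)*(s^2 - 8*s + 15) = (s - 3)*(s + 1)*(s - 5)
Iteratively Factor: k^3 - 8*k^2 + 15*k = (k)*(k^2 - 8*k + 15) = k*(k - 3)*(k - 5)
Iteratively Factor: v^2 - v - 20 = (v - 5)*(v + 4)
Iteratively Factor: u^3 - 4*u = (u + 2)*(u^2 - 2*u) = (u - 2)*(u + 2)*(u)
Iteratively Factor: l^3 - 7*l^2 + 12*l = (l)*(l^2 - 7*l + 12) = l*(l - 4)*(l - 3)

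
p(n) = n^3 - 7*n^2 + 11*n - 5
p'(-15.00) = 896.00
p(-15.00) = -5120.00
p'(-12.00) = 611.00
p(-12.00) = -2873.00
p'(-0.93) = 26.61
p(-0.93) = -22.09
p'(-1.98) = 50.48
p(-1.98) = -61.99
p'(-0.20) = 13.92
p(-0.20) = -7.49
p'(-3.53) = 97.80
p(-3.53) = -175.04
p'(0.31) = 6.95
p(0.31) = -2.23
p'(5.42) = 23.25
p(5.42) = 8.21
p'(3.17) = -3.23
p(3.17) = -8.62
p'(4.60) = 10.08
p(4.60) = -5.18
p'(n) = 3*n^2 - 14*n + 11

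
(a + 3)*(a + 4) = a^2 + 7*a + 12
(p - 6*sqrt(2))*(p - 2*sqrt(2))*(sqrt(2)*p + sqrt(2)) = sqrt(2)*p^3 - 16*p^2 + sqrt(2)*p^2 - 16*p + 24*sqrt(2)*p + 24*sqrt(2)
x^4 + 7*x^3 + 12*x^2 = x^2*(x + 3)*(x + 4)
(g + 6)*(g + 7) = g^2 + 13*g + 42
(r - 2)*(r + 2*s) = r^2 + 2*r*s - 2*r - 4*s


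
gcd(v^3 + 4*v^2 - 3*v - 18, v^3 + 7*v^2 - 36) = v^2 + v - 6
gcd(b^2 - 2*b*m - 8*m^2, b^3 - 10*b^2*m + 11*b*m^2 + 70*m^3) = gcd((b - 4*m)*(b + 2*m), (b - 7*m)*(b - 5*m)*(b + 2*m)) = b + 2*m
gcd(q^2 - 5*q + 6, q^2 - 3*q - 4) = 1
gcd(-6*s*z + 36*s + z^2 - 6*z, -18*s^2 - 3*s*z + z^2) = -6*s + z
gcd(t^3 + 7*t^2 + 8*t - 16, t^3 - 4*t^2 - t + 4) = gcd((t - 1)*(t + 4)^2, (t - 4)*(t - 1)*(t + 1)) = t - 1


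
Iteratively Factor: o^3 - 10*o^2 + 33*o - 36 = (o - 4)*(o^2 - 6*o + 9) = (o - 4)*(o - 3)*(o - 3)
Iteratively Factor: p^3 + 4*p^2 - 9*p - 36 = (p - 3)*(p^2 + 7*p + 12) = (p - 3)*(p + 3)*(p + 4)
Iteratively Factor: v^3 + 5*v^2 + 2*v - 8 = (v + 4)*(v^2 + v - 2) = (v + 2)*(v + 4)*(v - 1)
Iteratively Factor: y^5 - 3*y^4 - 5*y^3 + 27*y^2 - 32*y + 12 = (y - 2)*(y^4 - y^3 - 7*y^2 + 13*y - 6) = (y - 2)*(y - 1)*(y^3 - 7*y + 6) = (y - 2)*(y - 1)^2*(y^2 + y - 6) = (y - 2)^2*(y - 1)^2*(y + 3)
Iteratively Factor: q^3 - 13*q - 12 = (q + 1)*(q^2 - q - 12) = (q + 1)*(q + 3)*(q - 4)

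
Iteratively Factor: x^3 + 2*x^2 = (x + 2)*(x^2) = x*(x + 2)*(x)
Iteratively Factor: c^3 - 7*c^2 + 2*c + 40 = (c - 4)*(c^2 - 3*c - 10) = (c - 4)*(c + 2)*(c - 5)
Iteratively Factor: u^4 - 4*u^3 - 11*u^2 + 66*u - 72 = (u - 3)*(u^3 - u^2 - 14*u + 24) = (u - 3)^2*(u^2 + 2*u - 8) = (u - 3)^2*(u + 4)*(u - 2)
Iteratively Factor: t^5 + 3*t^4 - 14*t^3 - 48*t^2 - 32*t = (t + 2)*(t^4 + t^3 - 16*t^2 - 16*t) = (t + 1)*(t + 2)*(t^3 - 16*t) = t*(t + 1)*(t + 2)*(t^2 - 16) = t*(t + 1)*(t + 2)*(t + 4)*(t - 4)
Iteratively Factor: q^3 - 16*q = (q + 4)*(q^2 - 4*q) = (q - 4)*(q + 4)*(q)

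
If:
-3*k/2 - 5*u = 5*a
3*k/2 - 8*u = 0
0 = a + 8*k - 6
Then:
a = -234/601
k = 480/601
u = 90/601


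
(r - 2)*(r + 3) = r^2 + r - 6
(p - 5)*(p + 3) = p^2 - 2*p - 15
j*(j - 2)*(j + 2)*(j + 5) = j^4 + 5*j^3 - 4*j^2 - 20*j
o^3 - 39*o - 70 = (o - 7)*(o + 2)*(o + 5)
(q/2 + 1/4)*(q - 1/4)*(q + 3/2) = q^3/2 + 7*q^2/8 + q/8 - 3/32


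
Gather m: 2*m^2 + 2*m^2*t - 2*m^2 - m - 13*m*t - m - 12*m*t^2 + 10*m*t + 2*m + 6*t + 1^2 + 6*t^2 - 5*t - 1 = 2*m^2*t + m*(-12*t^2 - 3*t) + 6*t^2 + t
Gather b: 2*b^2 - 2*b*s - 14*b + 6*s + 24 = 2*b^2 + b*(-2*s - 14) + 6*s + 24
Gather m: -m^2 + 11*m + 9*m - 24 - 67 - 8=-m^2 + 20*m - 99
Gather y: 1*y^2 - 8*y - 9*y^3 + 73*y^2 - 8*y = -9*y^3 + 74*y^2 - 16*y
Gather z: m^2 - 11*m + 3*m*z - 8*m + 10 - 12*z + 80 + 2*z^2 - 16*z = m^2 - 19*m + 2*z^2 + z*(3*m - 28) + 90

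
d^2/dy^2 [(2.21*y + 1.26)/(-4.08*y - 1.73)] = -10.7508/(4.08*y + 1.73)^3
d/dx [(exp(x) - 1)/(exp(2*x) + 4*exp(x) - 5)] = -exp(x)/(exp(2*x) + 10*exp(x) + 25)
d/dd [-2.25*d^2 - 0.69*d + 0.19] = -4.5*d - 0.69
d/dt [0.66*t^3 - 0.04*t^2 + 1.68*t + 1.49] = 1.98*t^2 - 0.08*t + 1.68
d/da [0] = 0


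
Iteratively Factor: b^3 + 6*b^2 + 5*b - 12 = (b - 1)*(b^2 + 7*b + 12) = (b - 1)*(b + 4)*(b + 3)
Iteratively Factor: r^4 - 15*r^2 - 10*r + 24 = (r - 4)*(r^3 + 4*r^2 + r - 6) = (r - 4)*(r + 3)*(r^2 + r - 2) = (r - 4)*(r - 1)*(r + 3)*(r + 2)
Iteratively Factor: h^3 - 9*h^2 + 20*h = (h)*(h^2 - 9*h + 20) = h*(h - 4)*(h - 5)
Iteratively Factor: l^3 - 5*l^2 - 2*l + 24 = (l - 4)*(l^2 - l - 6) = (l - 4)*(l + 2)*(l - 3)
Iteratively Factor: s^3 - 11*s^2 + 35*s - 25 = (s - 5)*(s^2 - 6*s + 5) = (s - 5)^2*(s - 1)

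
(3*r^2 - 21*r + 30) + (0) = 3*r^2 - 21*r + 30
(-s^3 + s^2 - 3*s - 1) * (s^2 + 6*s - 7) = -s^5 - 5*s^4 + 10*s^3 - 26*s^2 + 15*s + 7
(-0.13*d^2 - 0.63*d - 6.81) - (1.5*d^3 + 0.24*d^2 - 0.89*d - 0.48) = -1.5*d^3 - 0.37*d^2 + 0.26*d - 6.33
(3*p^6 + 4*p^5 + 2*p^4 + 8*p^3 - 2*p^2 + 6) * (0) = 0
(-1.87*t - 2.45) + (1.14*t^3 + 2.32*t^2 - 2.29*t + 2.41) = 1.14*t^3 + 2.32*t^2 - 4.16*t - 0.04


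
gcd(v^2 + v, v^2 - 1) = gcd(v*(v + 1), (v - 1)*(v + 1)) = v + 1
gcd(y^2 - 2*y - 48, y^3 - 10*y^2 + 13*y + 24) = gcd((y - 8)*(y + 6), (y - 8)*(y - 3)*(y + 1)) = y - 8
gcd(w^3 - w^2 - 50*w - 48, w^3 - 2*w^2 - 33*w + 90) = w + 6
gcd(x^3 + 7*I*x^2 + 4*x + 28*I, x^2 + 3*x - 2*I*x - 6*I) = x - 2*I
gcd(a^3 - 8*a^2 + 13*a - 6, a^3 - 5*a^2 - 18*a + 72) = a - 6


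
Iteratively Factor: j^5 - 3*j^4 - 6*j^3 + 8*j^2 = (j - 4)*(j^4 + j^3 - 2*j^2) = j*(j - 4)*(j^3 + j^2 - 2*j) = j^2*(j - 4)*(j^2 + j - 2) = j^2*(j - 4)*(j - 1)*(j + 2)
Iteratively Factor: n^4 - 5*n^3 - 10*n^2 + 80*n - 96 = (n + 4)*(n^3 - 9*n^2 + 26*n - 24) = (n - 2)*(n + 4)*(n^2 - 7*n + 12) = (n - 3)*(n - 2)*(n + 4)*(n - 4)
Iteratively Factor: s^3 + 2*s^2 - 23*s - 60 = (s + 4)*(s^2 - 2*s - 15) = (s - 5)*(s + 4)*(s + 3)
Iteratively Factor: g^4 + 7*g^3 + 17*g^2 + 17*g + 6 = (g + 1)*(g^3 + 6*g^2 + 11*g + 6) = (g + 1)^2*(g^2 + 5*g + 6) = (g + 1)^2*(g + 2)*(g + 3)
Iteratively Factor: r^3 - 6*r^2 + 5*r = (r - 5)*(r^2 - r) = r*(r - 5)*(r - 1)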